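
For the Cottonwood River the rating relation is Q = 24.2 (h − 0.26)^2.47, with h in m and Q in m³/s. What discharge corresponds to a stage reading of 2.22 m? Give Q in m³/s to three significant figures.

Q = 24.2 × (2.22 − 0.26)^2.47 = 24.2 × 1.96^2.47 = 127.6 m³/s

128 m³/s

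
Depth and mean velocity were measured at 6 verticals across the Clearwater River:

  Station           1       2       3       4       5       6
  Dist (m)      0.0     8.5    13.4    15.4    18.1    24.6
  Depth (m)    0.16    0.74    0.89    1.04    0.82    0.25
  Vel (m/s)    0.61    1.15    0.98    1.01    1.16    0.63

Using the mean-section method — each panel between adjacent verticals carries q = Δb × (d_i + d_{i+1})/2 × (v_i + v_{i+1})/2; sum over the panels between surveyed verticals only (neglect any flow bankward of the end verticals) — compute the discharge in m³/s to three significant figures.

Panel 1-2: Δb = 8.5 m, d̄ = (0.16+0.74)/2 = 0.45, v̄ = (0.61+1.15)/2 = 0.88 → q = 8.5×0.45×0.88 = 3.366 m³/s
Panel 2-3: Δb = 4.9 m, d̄ = (0.74+0.89)/2 = 0.815, v̄ = (1.15+0.98)/2 = 1.065 → q = 4.9×0.815×1.065 = 4.253 m³/s
Panel 3-4: Δb = 2 m, d̄ = (0.89+1.04)/2 = 0.965, v̄ = (0.98+1.01)/2 = 0.995 → q = 2×0.965×0.995 = 1.920 m³/s
Panel 4-5: Δb = 2.7 m, d̄ = (1.04+0.82)/2 = 0.93, v̄ = (1.01+1.16)/2 = 1.085 → q = 2.7×0.93×1.085 = 2.724 m³/s
Panel 5-6: Δb = 6.5 m, d̄ = (0.82+0.25)/2 = 0.535, v̄ = (1.16+0.63)/2 = 0.895 → q = 6.5×0.535×0.895 = 3.112 m³/s
Q = Σ q = 15.38 m³/s

15.4 m³/s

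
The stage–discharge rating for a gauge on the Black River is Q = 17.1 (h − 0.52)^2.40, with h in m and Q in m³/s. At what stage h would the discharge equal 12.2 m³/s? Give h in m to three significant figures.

1.39 m

h − h₀ = (Q/C)^(1/b) = (12.2/17.1)^(1/2.40) = 0.8688 m
h = 0.52 + 0.8688 = 1.389 m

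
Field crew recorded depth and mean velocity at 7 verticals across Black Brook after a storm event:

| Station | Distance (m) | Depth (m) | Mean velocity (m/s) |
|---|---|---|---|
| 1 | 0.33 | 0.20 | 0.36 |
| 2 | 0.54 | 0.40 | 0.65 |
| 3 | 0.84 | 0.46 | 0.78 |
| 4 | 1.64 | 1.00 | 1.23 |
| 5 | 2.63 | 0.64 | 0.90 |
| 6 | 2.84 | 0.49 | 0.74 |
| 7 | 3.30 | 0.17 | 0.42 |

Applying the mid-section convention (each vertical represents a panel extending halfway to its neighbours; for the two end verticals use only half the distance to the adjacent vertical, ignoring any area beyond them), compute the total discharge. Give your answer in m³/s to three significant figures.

1.86 m³/s

w_1 = (0.54 − 0.33)/2 = 0.105 m; q_1 = 0.36 × 0.20 × 0.105 = 0.007560 m³/s
w_2 = (0.84 − 0.33)/2 = 0.255 m; q_2 = 0.65 × 0.40 × 0.255 = 0.06630 m³/s
w_3 = (1.64 − 0.54)/2 = 0.55 m; q_3 = 0.78 × 0.46 × 0.55 = 0.1973 m³/s
w_4 = (2.63 − 0.84)/2 = 0.895 m; q_4 = 1.23 × 1.00 × 0.895 = 1.101 m³/s
w_5 = (2.84 − 1.64)/2 = 0.6 m; q_5 = 0.90 × 0.64 × 0.6 = 0.3456 m³/s
w_6 = (3.30 − 2.63)/2 = 0.335 m; q_6 = 0.74 × 0.49 × 0.335 = 0.1215 m³/s
w_7 = (3.30 − 2.84)/2 = 0.23 m; q_7 = 0.42 × 0.17 × 0.23 = 0.01642 m³/s
Q = Σ qᵢ = 1.856 m³/s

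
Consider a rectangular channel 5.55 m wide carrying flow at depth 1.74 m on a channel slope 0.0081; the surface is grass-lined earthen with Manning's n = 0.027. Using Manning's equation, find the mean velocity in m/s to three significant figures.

3.49 m/s

A = b·y = 5.55 × 1.74 = 9.657 m²
P = b + 2y = 5.55 + 2×1.74 = 9.030 m
R = A/P = 9.657/9.030 = 1.069 m
Q = (1/n)·A·R^(2/3)·S^(1/2) = (1/0.027) × 9.657 × 1.069^(2/3) × 0.0081^(1/2) = 33.66 m³/s
V = Q/A = 33.66/9.657 = 3.486 m/s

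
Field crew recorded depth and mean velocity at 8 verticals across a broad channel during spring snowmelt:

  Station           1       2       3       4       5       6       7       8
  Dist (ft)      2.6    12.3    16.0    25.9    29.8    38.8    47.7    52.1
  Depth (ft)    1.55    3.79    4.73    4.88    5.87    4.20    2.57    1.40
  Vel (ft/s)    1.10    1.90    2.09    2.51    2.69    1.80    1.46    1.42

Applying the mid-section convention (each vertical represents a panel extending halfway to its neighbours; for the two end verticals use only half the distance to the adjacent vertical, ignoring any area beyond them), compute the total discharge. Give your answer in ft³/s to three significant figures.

w_1 = (12.3 − 2.6)/2 = 4.85 ft; q_1 = 1.10 × 1.55 × 4.85 = 8.269 ft³/s
w_2 = (16.0 − 2.6)/2 = 6.7 ft; q_2 = 1.90 × 3.79 × 6.7 = 48.25 ft³/s
w_3 = (25.9 − 12.3)/2 = 6.8 ft; q_3 = 2.09 × 4.73 × 6.8 = 67.22 ft³/s
w_4 = (29.8 − 16.0)/2 = 6.9 ft; q_4 = 2.51 × 4.88 × 6.9 = 84.52 ft³/s
w_5 = (38.8 − 25.9)/2 = 6.45 ft; q_5 = 2.69 × 5.87 × 6.45 = 101.8 ft³/s
w_6 = (47.7 − 29.8)/2 = 8.95 ft; q_6 = 1.80 × 4.20 × 8.95 = 67.66 ft³/s
w_7 = (52.1 − 38.8)/2 = 6.65 ft; q_7 = 1.46 × 2.57 × 6.65 = 24.95 ft³/s
w_8 = (52.1 − 47.7)/2 = 2.2 ft; q_8 = 1.42 × 1.40 × 2.2 = 4.374 ft³/s
Q = Σ qᵢ = 407.1 ft³/s

407 ft³/s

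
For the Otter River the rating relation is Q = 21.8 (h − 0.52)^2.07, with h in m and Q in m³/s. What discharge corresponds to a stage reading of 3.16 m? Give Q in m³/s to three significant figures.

163 m³/s

Q = 21.8 × (3.16 − 0.52)^2.07 = 21.8 × 2.64^2.07 = 162.6 m³/s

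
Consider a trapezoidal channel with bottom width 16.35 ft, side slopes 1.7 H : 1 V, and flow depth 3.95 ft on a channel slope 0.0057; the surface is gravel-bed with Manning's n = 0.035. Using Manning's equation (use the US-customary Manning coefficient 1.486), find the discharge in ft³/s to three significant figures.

A = (b + z·y)·y = (16.35 + 1.7×3.95)×3.95 = 91.11 ft²
P = b + 2y√(1+z²) = 16.35 + 2×3.95×√(1+1.7²) = 31.93 ft
R = A/P = 91.11/31.93 = 2.853 ft
Q = (1.486/n)·A·R^(2/3)·S^(1/2) = (1.486/0.035) × 91.11 × 2.853^(2/3) × 0.0057^(1/2) = 587.5 ft³/s

587 ft³/s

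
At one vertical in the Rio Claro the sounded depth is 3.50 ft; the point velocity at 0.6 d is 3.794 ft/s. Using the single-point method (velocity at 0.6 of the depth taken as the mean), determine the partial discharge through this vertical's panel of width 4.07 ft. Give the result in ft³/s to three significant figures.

v̄ = v₀.₆ = 3.794 ft/s
q = v̄ × d × w = 3.794 × 3.50 × 4.07 = 54.05 ft³/s

54.0 ft³/s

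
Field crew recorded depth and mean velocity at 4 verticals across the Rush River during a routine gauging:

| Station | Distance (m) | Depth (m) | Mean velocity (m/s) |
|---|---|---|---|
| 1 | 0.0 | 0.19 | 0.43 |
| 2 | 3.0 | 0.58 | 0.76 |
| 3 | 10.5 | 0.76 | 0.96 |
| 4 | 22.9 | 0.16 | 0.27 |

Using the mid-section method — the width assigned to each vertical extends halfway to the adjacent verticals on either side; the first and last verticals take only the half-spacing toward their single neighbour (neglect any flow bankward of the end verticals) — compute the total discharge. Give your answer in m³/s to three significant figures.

w_1 = (3.0 − 0.0)/2 = 1.5 m; q_1 = 0.43 × 0.19 × 1.5 = 0.1226 m³/s
w_2 = (10.5 − 0.0)/2 = 5.25 m; q_2 = 0.76 × 0.58 × 5.25 = 2.314 m³/s
w_3 = (22.9 − 3.0)/2 = 9.95 m; q_3 = 0.96 × 0.76 × 9.95 = 7.260 m³/s
w_4 = (22.9 − 10.5)/2 = 6.2 m; q_4 = 0.27 × 0.16 × 6.2 = 0.2678 m³/s
Q = Σ qᵢ = 9.964 m³/s

9.96 m³/s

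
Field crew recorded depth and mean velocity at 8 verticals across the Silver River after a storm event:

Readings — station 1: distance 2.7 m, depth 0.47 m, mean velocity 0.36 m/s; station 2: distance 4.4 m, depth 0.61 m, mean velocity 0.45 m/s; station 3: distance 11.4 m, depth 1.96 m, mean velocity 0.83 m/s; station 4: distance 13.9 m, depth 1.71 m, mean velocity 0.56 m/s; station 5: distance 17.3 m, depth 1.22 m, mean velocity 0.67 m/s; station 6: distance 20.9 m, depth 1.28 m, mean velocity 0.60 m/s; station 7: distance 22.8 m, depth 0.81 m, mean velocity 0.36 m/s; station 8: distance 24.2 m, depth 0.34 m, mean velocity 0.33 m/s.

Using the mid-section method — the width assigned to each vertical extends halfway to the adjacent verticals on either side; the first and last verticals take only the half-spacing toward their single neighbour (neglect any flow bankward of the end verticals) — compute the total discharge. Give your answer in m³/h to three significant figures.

62700 m³/h

w_1 = (4.4 − 2.7)/2 = 0.85 m; q_1 = 0.36 × 0.47 × 0.85 = 0.1438 m³/s
w_2 = (11.4 − 2.7)/2 = 4.35 m; q_2 = 0.45 × 0.61 × 4.35 = 1.194 m³/s
w_3 = (13.9 − 4.4)/2 = 4.75 m; q_3 = 0.83 × 1.96 × 4.75 = 7.727 m³/s
w_4 = (17.3 − 11.4)/2 = 2.95 m; q_4 = 0.56 × 1.71 × 2.95 = 2.825 m³/s
w_5 = (20.9 − 13.9)/2 = 3.5 m; q_5 = 0.67 × 1.22 × 3.5 = 2.861 m³/s
w_6 = (22.8 − 17.3)/2 = 2.75 m; q_6 = 0.60 × 1.28 × 2.75 = 2.112 m³/s
w_7 = (24.2 − 20.9)/2 = 1.65 m; q_7 = 0.36 × 0.81 × 1.65 = 0.4811 m³/s
w_8 = (24.2 − 22.8)/2 = 0.7 m; q_8 = 0.33 × 0.34 × 0.7 = 0.07854 m³/s
Q = Σ qᵢ = 17.42 m³/s
= 17.42 × 3600 = 62720 m³/h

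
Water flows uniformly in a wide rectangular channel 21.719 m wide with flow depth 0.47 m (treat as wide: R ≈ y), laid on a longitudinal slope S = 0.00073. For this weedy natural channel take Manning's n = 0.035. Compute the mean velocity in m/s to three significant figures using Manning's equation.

0.467 m/s

A = b·y = 21.719 × 0.47 = 10.21 m²
Wide channel: R ≈ y = 0.47 m
Q = (1/n)·A·R^(2/3)·S^(1/2) = (1/0.035) × 10.21 × 0.4700^(2/3) × 0.00073^(1/2) = 4.764 m³/s
V = Q/A = 4.764/10.21 = 0.4667 m/s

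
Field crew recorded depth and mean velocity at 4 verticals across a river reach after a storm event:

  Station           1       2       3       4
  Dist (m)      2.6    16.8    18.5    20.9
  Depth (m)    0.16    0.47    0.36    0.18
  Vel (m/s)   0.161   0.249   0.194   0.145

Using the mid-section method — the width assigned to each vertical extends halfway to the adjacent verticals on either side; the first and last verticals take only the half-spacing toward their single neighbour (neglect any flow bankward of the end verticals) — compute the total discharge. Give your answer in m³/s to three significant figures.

1.29 m³/s

w_1 = (16.8 − 2.6)/2 = 7.1 m; q_1 = 0.161 × 0.16 × 7.1 = 0.1829 m³/s
w_2 = (18.5 − 2.6)/2 = 7.95 m; q_2 = 0.249 × 0.47 × 7.95 = 0.9304 m³/s
w_3 = (20.9 − 16.8)/2 = 2.05 m; q_3 = 0.194 × 0.36 × 2.05 = 0.1432 m³/s
w_4 = (20.9 − 18.5)/2 = 1.2 m; q_4 = 0.145 × 0.18 × 1.2 = 0.03132 m³/s
Q = Σ qᵢ = 1.288 m³/s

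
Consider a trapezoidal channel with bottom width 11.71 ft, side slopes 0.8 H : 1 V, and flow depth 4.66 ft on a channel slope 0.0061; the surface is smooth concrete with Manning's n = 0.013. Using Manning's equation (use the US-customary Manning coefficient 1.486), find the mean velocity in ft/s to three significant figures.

18.7 ft/s

A = (b + z·y)·y = (11.71 + 0.8×4.66)×4.66 = 71.94 ft²
P = b + 2y√(1+z²) = 11.71 + 2×4.66×√(1+0.8²) = 23.65 ft
R = A/P = 71.94/23.65 = 3.042 ft
Q = (1.486/n)·A·R^(2/3)·S^(1/2) = (1.486/0.013) × 71.94 × 3.042^(2/3) × 0.0061^(1/2) = 1349 ft³/s
V = Q/A = 1349/71.94 = 18.75 ft/s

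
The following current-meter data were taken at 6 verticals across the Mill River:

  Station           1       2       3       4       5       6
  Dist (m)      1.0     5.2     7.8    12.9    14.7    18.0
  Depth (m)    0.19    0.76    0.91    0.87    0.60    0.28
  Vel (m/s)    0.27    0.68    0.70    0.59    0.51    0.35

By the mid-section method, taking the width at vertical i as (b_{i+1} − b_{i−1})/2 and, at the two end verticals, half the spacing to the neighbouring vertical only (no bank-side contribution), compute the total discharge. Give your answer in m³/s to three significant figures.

w_1 = (5.2 − 1.0)/2 = 2.1 m; q_1 = 0.27 × 0.19 × 2.1 = 0.1077 m³/s
w_2 = (7.8 − 1.0)/2 = 3.4 m; q_2 = 0.68 × 0.76 × 3.4 = 1.757 m³/s
w_3 = (12.9 − 5.2)/2 = 3.85 m; q_3 = 0.70 × 0.91 × 3.85 = 2.452 m³/s
w_4 = (14.7 − 7.8)/2 = 3.45 m; q_4 = 0.59 × 0.87 × 3.45 = 1.771 m³/s
w_5 = (18.0 − 12.9)/2 = 2.55 m; q_5 = 0.51 × 0.60 × 2.55 = 0.7803 m³/s
w_6 = (18.0 − 14.7)/2 = 1.65 m; q_6 = 0.35 × 0.28 × 1.65 = 0.1617 m³/s
Q = Σ qᵢ = 7.030 m³/s

7.03 m³/s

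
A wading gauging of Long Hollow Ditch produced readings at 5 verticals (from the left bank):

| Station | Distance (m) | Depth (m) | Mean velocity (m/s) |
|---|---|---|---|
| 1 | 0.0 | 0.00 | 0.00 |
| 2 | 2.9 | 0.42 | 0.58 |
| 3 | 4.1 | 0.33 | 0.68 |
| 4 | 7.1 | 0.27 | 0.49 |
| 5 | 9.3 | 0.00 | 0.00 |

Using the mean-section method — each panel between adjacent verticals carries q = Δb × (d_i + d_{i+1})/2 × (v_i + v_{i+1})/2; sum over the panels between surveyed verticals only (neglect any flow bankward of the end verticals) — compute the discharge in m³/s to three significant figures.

1.06 m³/s

Panel 1-2: Δb = 2.9 m, d̄ = (0.00+0.42)/2 = 0.21, v̄ = (0.00+0.58)/2 = 0.29 → q = 2.9×0.21×0.29 = 0.1766 m³/s
Panel 2-3: Δb = 1.2 m, d̄ = (0.42+0.33)/2 = 0.375, v̄ = (0.58+0.68)/2 = 0.63 → q = 1.2×0.375×0.63 = 0.2835 m³/s
Panel 3-4: Δb = 3 m, d̄ = (0.33+0.27)/2 = 0.3, v̄ = (0.68+0.49)/2 = 0.585 → q = 3×0.3×0.585 = 0.5265 m³/s
Panel 4-5: Δb = 2.2 m, d̄ = (0.27+0.00)/2 = 0.135, v̄ = (0.49+0.00)/2 = 0.245 → q = 2.2×0.135×0.245 = 0.07277 m³/s
Q = Σ q = 1.059 m³/s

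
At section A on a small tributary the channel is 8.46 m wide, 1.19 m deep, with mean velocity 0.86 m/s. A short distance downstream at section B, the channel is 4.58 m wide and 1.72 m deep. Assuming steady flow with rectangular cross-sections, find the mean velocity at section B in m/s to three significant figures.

Q = A₁V₁ = (8.46×1.19) × 0.86 = 8.658 m³/s
A₂ = 4.58 × 1.72 = 7.878 m²
V₂ = Q/A₂ = 8.658/7.878 = 1.099 m/s

1.10 m/s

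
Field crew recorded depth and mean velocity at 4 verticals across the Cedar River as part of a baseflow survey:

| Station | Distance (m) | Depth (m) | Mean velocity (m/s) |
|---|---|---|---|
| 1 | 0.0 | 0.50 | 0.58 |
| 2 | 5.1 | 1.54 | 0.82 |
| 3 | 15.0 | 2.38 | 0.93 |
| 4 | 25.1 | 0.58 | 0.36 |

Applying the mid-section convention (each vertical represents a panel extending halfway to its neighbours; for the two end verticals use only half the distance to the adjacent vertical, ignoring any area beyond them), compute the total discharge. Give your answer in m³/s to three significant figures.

33.4 m³/s

w_1 = (5.1 − 0.0)/2 = 2.55 m; q_1 = 0.58 × 0.50 × 2.55 = 0.7395 m³/s
w_2 = (15.0 − 0.0)/2 = 7.5 m; q_2 = 0.82 × 1.54 × 7.5 = 9.471 m³/s
w_3 = (25.1 − 5.1)/2 = 10 m; q_3 = 0.93 × 2.38 × 10 = 22.13 m³/s
w_4 = (25.1 − 15.0)/2 = 5.05 m; q_4 = 0.36 × 0.58 × 5.05 = 1.054 m³/s
Q = Σ qᵢ = 33.40 m³/s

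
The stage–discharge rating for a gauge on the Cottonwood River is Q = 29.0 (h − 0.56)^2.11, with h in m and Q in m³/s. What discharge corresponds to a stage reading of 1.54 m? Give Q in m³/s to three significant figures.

27.8 m³/s

Q = 29.0 × (1.54 − 0.56)^2.11 = 29.0 × 0.98^2.11 = 27.79 m³/s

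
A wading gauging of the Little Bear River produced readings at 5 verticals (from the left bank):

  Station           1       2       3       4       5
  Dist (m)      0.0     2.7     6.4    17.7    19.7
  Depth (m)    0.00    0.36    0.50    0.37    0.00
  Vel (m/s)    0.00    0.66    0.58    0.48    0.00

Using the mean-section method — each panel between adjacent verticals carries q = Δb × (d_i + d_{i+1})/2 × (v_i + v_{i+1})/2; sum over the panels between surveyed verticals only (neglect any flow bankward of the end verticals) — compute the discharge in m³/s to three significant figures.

Panel 1-2: Δb = 2.7 m, d̄ = (0.00+0.36)/2 = 0.18, v̄ = (0.00+0.66)/2 = 0.33 → q = 2.7×0.18×0.33 = 0.1604 m³/s
Panel 2-3: Δb = 3.7 m, d̄ = (0.36+0.50)/2 = 0.43, v̄ = (0.66+0.58)/2 = 0.62 → q = 3.7×0.43×0.62 = 0.9864 m³/s
Panel 3-4: Δb = 11.3 m, d̄ = (0.50+0.37)/2 = 0.435, v̄ = (0.58+0.48)/2 = 0.53 → q = 11.3×0.435×0.53 = 2.605 m³/s
Panel 4-5: Δb = 2 m, d̄ = (0.37+0.00)/2 = 0.185, v̄ = (0.48+0.00)/2 = 0.24 → q = 2×0.185×0.24 = 0.08880 m³/s
Q = Σ q = 3.841 m³/s

3.84 m³/s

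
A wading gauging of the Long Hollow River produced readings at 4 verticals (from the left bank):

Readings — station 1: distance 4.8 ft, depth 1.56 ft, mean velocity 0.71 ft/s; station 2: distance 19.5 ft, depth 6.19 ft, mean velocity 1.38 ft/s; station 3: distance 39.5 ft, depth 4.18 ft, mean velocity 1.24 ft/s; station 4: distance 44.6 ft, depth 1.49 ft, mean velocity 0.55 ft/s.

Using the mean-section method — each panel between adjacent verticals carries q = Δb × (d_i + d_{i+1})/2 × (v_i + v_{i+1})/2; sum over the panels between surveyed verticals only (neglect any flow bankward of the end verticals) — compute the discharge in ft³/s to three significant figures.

208 ft³/s

Panel 1-2: Δb = 14.7 ft, d̄ = (1.56+6.19)/2 = 3.875, v̄ = (0.71+1.38)/2 = 1.045 → q = 14.7×3.875×1.045 = 59.53 ft³/s
Panel 2-3: Δb = 20 ft, d̄ = (6.19+4.18)/2 = 5.185, v̄ = (1.38+1.24)/2 = 1.31 → q = 20×5.185×1.31 = 135.8 ft³/s
Panel 3-4: Δb = 5.1 ft, d̄ = (4.18+1.49)/2 = 2.835, v̄ = (1.24+0.55)/2 = 0.895 → q = 5.1×2.835×0.895 = 12.94 ft³/s
Q = Σ q = 208.3 ft³/s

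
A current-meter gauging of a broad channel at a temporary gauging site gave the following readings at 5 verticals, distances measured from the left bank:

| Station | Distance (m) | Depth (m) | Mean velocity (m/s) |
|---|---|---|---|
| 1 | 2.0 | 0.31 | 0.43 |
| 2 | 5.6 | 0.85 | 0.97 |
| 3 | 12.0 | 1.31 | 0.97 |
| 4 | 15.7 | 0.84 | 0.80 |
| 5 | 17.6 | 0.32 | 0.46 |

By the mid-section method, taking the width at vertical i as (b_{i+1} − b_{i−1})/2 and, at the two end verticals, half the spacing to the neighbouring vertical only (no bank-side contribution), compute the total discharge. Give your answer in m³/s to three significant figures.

12.8 m³/s

w_1 = (5.6 − 2.0)/2 = 1.8 m; q_1 = 0.43 × 0.31 × 1.8 = 0.2399 m³/s
w_2 = (12.0 − 2.0)/2 = 5 m; q_2 = 0.97 × 0.85 × 5 = 4.123 m³/s
w_3 = (15.7 − 5.6)/2 = 5.05 m; q_3 = 0.97 × 1.31 × 5.05 = 6.417 m³/s
w_4 = (17.6 − 12.0)/2 = 2.8 m; q_4 = 0.80 × 0.84 × 2.8 = 1.882 m³/s
w_5 = (17.6 − 15.7)/2 = 0.95 m; q_5 = 0.46 × 0.32 × 0.95 = 0.1398 m³/s
Q = Σ qᵢ = 12.80 m³/s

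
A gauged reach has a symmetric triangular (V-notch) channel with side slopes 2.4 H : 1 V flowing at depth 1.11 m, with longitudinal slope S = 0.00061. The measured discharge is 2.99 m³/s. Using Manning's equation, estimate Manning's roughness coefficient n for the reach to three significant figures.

A = z·y² = 2.4×1.11² = 2.957 m²
P = 2y√(1+z²) = 2×1.11×√(1+2.4²) = 5.772 m
R = A/P = 2.957/5.772 = 0.5123 m
n = (1/Q)·A·R^(2/3)·S^(1/2) = (1/2.99) × 2.957 × 0.6403 × 0.02470 = 0.01564

0.0156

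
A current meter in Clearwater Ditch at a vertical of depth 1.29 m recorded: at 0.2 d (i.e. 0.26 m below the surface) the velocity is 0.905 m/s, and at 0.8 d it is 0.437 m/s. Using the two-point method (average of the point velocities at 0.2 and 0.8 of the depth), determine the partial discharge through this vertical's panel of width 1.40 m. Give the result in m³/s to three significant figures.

v̄ = (0.905 + 0.437) / 2 = 0.6710 m/s
q = v̄ × d × w = 0.6710 × 1.29 × 1.40 = 1.212 m³/s

1.21 m³/s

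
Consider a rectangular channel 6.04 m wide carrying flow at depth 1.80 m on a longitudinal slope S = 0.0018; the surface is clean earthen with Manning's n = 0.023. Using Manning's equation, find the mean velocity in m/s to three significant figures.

A = b·y = 6.04 × 1.80 = 10.87 m²
P = b + 2y = 6.04 + 2×1.80 = 9.640 m
R = A/P = 10.87/9.640 = 1.128 m
Q = (1/n)·A·R^(2/3)·S^(1/2) = (1/0.023) × 10.87 × 1.128^(2/3) × 0.0018^(1/2) = 21.73 m³/s
V = Q/A = 21.73/10.87 = 1.999 m/s

2.00 m/s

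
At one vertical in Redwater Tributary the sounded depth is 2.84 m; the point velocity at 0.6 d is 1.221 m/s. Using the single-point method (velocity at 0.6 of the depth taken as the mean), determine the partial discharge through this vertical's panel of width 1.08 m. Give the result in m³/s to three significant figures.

3.75 m³/s

v̄ = v₀.₆ = 1.221 m/s
q = v̄ × d × w = 1.221 × 2.84 × 1.08 = 3.745 m³/s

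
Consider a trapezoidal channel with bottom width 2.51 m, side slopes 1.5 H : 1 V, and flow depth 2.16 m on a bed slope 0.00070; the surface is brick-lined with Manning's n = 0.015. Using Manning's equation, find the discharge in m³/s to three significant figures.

24.8 m³/s

A = (b + z·y)·y = (2.51 + 1.5×2.16)×2.16 = 12.42 m²
P = b + 2y√(1+z²) = 2.51 + 2×2.16×√(1+1.5²) = 10.30 m
R = A/P = 12.42/10.30 = 1.206 m
Q = (1/n)·A·R^(2/3)·S^(1/2) = (1/0.015) × 12.42 × 1.206^(2/3) × 0.00070^(1/2) = 24.82 m³/s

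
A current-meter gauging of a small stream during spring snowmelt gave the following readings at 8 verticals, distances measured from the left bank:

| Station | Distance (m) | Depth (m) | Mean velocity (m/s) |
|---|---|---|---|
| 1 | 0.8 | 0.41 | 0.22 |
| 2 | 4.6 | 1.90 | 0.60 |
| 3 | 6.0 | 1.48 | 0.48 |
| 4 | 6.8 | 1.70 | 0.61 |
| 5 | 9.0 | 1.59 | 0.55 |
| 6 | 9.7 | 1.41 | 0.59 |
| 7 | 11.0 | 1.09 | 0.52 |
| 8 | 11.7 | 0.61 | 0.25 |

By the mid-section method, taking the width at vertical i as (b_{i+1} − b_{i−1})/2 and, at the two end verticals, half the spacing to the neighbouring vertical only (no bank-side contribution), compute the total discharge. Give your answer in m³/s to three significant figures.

w_1 = (4.6 − 0.8)/2 = 1.9 m; q_1 = 0.22 × 0.41 × 1.9 = 0.1714 m³/s
w_2 = (6.0 − 0.8)/2 = 2.6 m; q_2 = 0.60 × 1.90 × 2.6 = 2.964 m³/s
w_3 = (6.8 − 4.6)/2 = 1.1 m; q_3 = 0.48 × 1.48 × 1.1 = 0.7814 m³/s
w_4 = (9.0 − 6.0)/2 = 1.5 m; q_4 = 0.61 × 1.70 × 1.5 = 1.556 m³/s
w_5 = (9.7 − 6.8)/2 = 1.45 m; q_5 = 0.55 × 1.59 × 1.45 = 1.268 m³/s
w_6 = (11.0 − 9.0)/2 = 1 m; q_6 = 0.59 × 1.41 × 1 = 0.8319 m³/s
w_7 = (11.7 − 9.7)/2 = 1 m; q_7 = 0.52 × 1.09 × 1 = 0.5668 m³/s
w_8 = (11.7 − 11.0)/2 = 0.35 m; q_8 = 0.25 × 0.61 × 0.35 = 0.05338 m³/s
Q = Σ qᵢ = 8.192 m³/s

8.19 m³/s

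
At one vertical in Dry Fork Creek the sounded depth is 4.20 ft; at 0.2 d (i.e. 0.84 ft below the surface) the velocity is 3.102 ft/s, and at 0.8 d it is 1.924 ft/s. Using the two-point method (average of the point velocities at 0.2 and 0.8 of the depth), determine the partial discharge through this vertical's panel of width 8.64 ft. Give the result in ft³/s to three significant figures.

91.2 ft³/s

v̄ = (3.102 + 1.924) / 2 = 2.513 ft/s
q = v̄ × d × w = 2.513 × 4.20 × 8.64 = 91.19 ft³/s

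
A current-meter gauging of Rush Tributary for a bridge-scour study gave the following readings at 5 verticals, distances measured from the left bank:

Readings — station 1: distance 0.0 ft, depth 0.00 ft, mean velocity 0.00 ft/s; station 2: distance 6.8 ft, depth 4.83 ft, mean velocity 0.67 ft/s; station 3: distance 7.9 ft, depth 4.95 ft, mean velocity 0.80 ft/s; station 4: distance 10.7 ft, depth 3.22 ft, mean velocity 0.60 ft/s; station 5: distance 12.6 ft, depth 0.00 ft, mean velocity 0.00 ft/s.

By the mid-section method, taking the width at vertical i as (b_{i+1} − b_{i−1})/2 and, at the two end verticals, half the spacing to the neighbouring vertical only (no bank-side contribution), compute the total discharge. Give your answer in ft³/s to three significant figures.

w_2 = (7.9 − 0.0)/2 = 3.95 ft; q_2 = 0.67 × 4.83 × 3.95 = 12.78 ft³/s
w_3 = (10.7 − 6.8)/2 = 1.95 ft; q_3 = 0.80 × 4.95 × 1.95 = 7.722 ft³/s
w_4 = (12.6 − 7.9)/2 = 2.35 ft; q_4 = 0.60 × 3.22 × 2.35 = 4.540 ft³/s
Stations 1, 5 contribute zero (depth or velocity is 0).
Q = Σ qᵢ = 25.04 ft³/s

25.0 ft³/s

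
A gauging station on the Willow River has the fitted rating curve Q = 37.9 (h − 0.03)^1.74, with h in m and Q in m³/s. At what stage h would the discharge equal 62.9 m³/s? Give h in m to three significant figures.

h − h₀ = (Q/C)^(1/b) = (62.9/37.9)^(1/1.74) = 1.338 m
h = 0.03 + 1.338 = 1.368 m

1.37 m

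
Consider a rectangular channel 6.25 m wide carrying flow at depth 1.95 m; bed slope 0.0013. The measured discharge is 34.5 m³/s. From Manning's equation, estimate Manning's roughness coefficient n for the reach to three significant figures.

A = b·y = 6.25 × 1.95 = 12.19 m²
P = b + 2y = 6.25 + 2×1.95 = 10.15 m
R = A/P = 12.19/10.15 = 1.201 m
n = (1/Q)·A·R^(2/3)·S^(1/2) = (1/34.5) × 12.19 × 1.130 × 0.03606 = 0.01439

0.0144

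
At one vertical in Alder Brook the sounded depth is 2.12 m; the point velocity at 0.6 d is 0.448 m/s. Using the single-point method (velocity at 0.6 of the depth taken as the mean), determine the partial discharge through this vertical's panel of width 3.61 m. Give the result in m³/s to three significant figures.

3.43 m³/s

v̄ = v₀.₆ = 0.448 m/s
q = v̄ × d × w = 0.4480 × 2.12 × 3.61 = 3.429 m³/s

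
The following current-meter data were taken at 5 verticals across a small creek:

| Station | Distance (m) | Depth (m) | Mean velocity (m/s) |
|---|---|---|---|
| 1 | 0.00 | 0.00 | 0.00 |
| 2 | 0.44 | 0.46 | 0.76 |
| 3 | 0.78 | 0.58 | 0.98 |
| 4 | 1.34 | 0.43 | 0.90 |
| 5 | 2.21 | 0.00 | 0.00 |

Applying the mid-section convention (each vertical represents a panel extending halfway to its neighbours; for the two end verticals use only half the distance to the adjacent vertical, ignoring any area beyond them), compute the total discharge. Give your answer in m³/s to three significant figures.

w_2 = (0.78 − 0.00)/2 = 0.39 m; q_2 = 0.76 × 0.46 × 0.39 = 0.1363 m³/s
w_3 = (1.34 − 0.44)/2 = 0.45 m; q_3 = 0.98 × 0.58 × 0.45 = 0.2558 m³/s
w_4 = (2.21 − 0.78)/2 = 0.715 m; q_4 = 0.90 × 0.43 × 0.715 = 0.2767 m³/s
Stations 1, 5 contribute zero (depth or velocity is 0).
Q = Σ qᵢ = 0.6688 m³/s

0.669 m³/s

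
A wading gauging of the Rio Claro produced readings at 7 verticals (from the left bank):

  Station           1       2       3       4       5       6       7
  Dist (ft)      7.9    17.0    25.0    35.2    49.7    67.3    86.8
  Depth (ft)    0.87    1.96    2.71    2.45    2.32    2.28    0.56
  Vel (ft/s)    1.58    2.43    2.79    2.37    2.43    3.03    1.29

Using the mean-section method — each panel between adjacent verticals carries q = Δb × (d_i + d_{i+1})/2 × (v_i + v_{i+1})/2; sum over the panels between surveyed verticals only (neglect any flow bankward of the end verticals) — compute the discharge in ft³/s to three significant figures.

396 ft³/s

Panel 1-2: Δb = 9.1 ft, d̄ = (0.87+1.96)/2 = 1.415, v̄ = (1.58+2.43)/2 = 2.005 → q = 9.1×1.415×2.005 = 25.82 ft³/s
Panel 2-3: Δb = 8 ft, d̄ = (1.96+2.71)/2 = 2.335, v̄ = (2.43+2.79)/2 = 2.61 → q = 8×2.335×2.61 = 48.75 ft³/s
Panel 3-4: Δb = 10.2 ft, d̄ = (2.71+2.45)/2 = 2.58, v̄ = (2.79+2.37)/2 = 2.58 → q = 10.2×2.58×2.58 = 67.90 ft³/s
Panel 4-5: Δb = 14.5 ft, d̄ = (2.45+2.32)/2 = 2.385, v̄ = (2.37+2.43)/2 = 2.4 → q = 14.5×2.385×2.4 = 83.00 ft³/s
Panel 5-6: Δb = 17.6 ft, d̄ = (2.32+2.28)/2 = 2.3, v̄ = (2.43+3.03)/2 = 2.73 → q = 17.6×2.3×2.73 = 110.5 ft³/s
Panel 6-7: Δb = 19.5 ft, d̄ = (2.28+0.56)/2 = 1.42, v̄ = (3.03+1.29)/2 = 2.16 → q = 19.5×1.42×2.16 = 59.81 ft³/s
Q = Σ q = 395.8 ft³/s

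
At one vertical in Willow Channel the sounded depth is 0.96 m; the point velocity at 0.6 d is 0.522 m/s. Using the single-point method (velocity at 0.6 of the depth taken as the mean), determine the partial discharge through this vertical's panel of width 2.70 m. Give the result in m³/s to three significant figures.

1.35 m³/s

v̄ = v₀.₆ = 0.522 m/s
q = v̄ × d × w = 0.5220 × 0.96 × 2.70 = 1.353 m³/s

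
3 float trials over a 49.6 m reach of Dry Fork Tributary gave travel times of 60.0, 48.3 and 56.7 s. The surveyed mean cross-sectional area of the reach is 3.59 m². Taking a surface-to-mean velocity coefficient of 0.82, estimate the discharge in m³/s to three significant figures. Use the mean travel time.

t̄ = (60.0 + 48.3 + 56.7) / 3 = 55 s
v_surface = L / t̄ = 49.6 / 55 = 0.9018 m/s
v_mean = 0.82 × 0.9018 = 0.7395 m/s
Q = A × v_mean = 3.59 × 0.7395 = 2.655 m³/s

2.65 m³/s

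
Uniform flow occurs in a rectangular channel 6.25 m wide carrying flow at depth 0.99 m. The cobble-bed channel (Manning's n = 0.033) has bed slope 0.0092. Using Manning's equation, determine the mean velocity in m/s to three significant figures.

2.40 m/s

A = b·y = 6.25 × 0.99 = 6.188 m²
P = b + 2y = 6.25 + 2×0.99 = 8.230 m
R = A/P = 6.188/8.230 = 0.7518 m
Q = (1/n)·A·R^(2/3)·S^(1/2) = (1/0.033) × 6.188 × 0.7518^(2/3) × 0.0092^(1/2) = 14.87 m³/s
V = Q/A = 14.87/6.188 = 2.403 m/s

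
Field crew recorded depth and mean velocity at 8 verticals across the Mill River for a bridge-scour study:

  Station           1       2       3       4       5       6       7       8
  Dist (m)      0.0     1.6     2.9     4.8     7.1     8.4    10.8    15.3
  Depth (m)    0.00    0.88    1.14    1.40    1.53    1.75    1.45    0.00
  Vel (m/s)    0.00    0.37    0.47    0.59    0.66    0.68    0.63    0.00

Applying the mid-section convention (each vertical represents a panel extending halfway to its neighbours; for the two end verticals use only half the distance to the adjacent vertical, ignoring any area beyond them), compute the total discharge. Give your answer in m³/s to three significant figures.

w_2 = (2.9 − 0.0)/2 = 1.45 m; q_2 = 0.37 × 0.88 × 1.45 = 0.4721 m³/s
w_3 = (4.8 − 1.6)/2 = 1.6 m; q_3 = 0.47 × 1.14 × 1.6 = 0.8573 m³/s
w_4 = (7.1 − 2.9)/2 = 2.1 m; q_4 = 0.59 × 1.40 × 2.1 = 1.735 m³/s
w_5 = (8.4 − 4.8)/2 = 1.8 m; q_5 = 0.66 × 1.53 × 1.8 = 1.818 m³/s
w_6 = (10.8 − 7.1)/2 = 1.85 m; q_6 = 0.68 × 1.75 × 1.85 = 2.202 m³/s
w_7 = (15.3 − 8.4)/2 = 3.45 m; q_7 = 0.63 × 1.45 × 3.45 = 3.152 m³/s
Stations 1, 8 contribute zero (depth or velocity is 0).
Q = Σ qᵢ = 10.23 m³/s

10.2 m³/s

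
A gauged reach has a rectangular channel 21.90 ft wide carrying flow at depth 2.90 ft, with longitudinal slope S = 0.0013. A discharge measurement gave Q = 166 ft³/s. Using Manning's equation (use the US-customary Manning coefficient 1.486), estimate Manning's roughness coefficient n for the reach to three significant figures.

A = b·y = 21.90 × 2.90 = 63.51 ft²
P = b + 2y = 21.90 + 2×2.90 = 27.70 ft
R = A/P = 63.51/27.70 = 2.293 ft
n = (1.486/Q)·A·R^(2/3)·S^(1/2) = (1.486/166) × 63.51 × 1.739 × 0.03606 = 0.03564

0.0356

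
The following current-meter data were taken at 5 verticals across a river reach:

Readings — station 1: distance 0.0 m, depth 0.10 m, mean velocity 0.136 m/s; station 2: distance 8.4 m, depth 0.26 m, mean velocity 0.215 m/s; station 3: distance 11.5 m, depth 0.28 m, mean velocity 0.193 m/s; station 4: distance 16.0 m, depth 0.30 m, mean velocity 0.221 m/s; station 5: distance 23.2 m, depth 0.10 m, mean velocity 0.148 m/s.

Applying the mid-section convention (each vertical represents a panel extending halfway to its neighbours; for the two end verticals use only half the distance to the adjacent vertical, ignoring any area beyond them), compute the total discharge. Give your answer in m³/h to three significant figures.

3690 m³/h

w_1 = (8.4 − 0.0)/2 = 4.2 m; q_1 = 0.136 × 0.10 × 4.2 = 0.05712 m³/s
w_2 = (11.5 − 0.0)/2 = 5.75 m; q_2 = 0.215 × 0.26 × 5.75 = 0.3214 m³/s
w_3 = (16.0 − 8.4)/2 = 3.8 m; q_3 = 0.193 × 0.28 × 3.8 = 0.2054 m³/s
w_4 = (23.2 − 11.5)/2 = 5.85 m; q_4 = 0.221 × 0.30 × 5.85 = 0.3879 m³/s
w_5 = (23.2 − 16.0)/2 = 3.6 m; q_5 = 0.148 × 0.10 × 3.6 = 0.05328 m³/s
Q = Σ qᵢ = 1.025 m³/s
= 1.025 × 3600 = 3690 m³/h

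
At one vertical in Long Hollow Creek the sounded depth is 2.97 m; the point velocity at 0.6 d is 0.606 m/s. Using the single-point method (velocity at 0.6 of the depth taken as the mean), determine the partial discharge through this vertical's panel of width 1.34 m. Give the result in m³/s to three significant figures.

2.41 m³/s

v̄ = v₀.₆ = 0.606 m/s
q = v̄ × d × w = 0.6060 × 2.97 × 1.34 = 2.412 m³/s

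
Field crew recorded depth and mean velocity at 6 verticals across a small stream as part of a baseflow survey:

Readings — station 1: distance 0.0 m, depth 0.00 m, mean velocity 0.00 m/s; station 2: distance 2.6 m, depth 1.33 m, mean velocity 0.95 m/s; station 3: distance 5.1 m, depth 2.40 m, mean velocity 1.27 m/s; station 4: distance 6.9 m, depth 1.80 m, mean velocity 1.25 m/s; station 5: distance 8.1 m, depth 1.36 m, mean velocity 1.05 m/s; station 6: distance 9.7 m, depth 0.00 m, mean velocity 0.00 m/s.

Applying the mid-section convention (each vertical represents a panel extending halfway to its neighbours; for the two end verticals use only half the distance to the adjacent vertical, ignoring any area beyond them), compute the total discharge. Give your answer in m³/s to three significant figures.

15.1 m³/s

w_2 = (5.1 − 0.0)/2 = 2.55 m; q_2 = 0.95 × 1.33 × 2.55 = 3.222 m³/s
w_3 = (6.9 − 2.6)/2 = 2.15 m; q_3 = 1.27 × 2.40 × 2.15 = 6.553 m³/s
w_4 = (8.1 − 5.1)/2 = 1.5 m; q_4 = 1.25 × 1.80 × 1.5 = 3.375 m³/s
w_5 = (9.7 − 6.9)/2 = 1.4 m; q_5 = 1.05 × 1.36 × 1.4 = 1.999 m³/s
Stations 1, 6 contribute zero (depth or velocity is 0).
Q = Σ qᵢ = 15.15 m³/s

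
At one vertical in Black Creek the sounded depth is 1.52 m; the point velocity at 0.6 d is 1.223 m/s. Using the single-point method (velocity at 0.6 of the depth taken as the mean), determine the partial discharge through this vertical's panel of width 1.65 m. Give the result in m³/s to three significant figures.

3.07 m³/s

v̄ = v₀.₆ = 1.223 m/s
q = v̄ × d × w = 1.223 × 1.52 × 1.65 = 3.067 m³/s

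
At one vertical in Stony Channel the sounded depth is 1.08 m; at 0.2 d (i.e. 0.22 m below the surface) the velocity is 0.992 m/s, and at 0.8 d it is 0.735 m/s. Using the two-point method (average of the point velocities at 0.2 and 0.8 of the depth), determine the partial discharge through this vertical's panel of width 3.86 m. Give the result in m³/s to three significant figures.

3.60 m³/s

v̄ = (0.992 + 0.735) / 2 = 0.8635 m/s
q = v̄ × d × w = 0.8635 × 1.08 × 3.86 = 3.600 m³/s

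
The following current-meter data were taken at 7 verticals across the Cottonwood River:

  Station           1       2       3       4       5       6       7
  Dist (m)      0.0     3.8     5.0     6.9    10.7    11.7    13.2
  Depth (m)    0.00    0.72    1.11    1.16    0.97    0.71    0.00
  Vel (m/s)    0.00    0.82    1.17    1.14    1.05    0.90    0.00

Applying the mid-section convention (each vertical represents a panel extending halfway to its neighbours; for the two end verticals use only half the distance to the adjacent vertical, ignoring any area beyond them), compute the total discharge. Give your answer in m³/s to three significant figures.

10.5 m³/s

w_2 = (5.0 − 0.0)/2 = 2.5 m; q_2 = 0.82 × 0.72 × 2.5 = 1.476 m³/s
w_3 = (6.9 − 3.8)/2 = 1.55 m; q_3 = 1.17 × 1.11 × 1.55 = 2.013 m³/s
w_4 = (10.7 − 5.0)/2 = 2.85 m; q_4 = 1.14 × 1.16 × 2.85 = 3.769 m³/s
w_5 = (11.7 − 6.9)/2 = 2.4 m; q_5 = 1.05 × 0.97 × 2.4 = 2.444 m³/s
w_6 = (13.2 − 10.7)/2 = 1.25 m; q_6 = 0.90 × 0.71 × 1.25 = 0.7988 m³/s
Stations 1, 7 contribute zero (depth or velocity is 0).
Q = Σ qᵢ = 10.50 m³/s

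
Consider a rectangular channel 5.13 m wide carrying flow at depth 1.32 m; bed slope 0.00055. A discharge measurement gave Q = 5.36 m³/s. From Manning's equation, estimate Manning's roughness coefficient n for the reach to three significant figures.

0.0270

A = b·y = 5.13 × 1.32 = 6.772 m²
P = b + 2y = 5.13 + 2×1.32 = 7.770 m
R = A/P = 6.772/7.770 = 0.8715 m
n = (1/Q)·A·R^(2/3)·S^(1/2) = (1/5.36) × 6.772 × 0.9124 × 0.02345 = 0.02703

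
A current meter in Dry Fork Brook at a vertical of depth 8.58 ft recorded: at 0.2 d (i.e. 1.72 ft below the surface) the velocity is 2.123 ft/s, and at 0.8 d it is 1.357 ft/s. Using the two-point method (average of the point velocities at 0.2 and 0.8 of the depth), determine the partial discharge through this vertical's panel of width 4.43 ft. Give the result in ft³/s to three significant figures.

66.1 ft³/s

v̄ = (2.123 + 1.357) / 2 = 1.740 ft/s
q = v̄ × d × w = 1.740 × 8.58 × 4.43 = 66.14 ft³/s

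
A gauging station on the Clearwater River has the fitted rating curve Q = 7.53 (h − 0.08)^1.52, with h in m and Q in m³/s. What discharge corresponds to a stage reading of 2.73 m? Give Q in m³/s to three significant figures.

33.1 m³/s

Q = 7.53 × (2.73 − 0.08)^1.52 = 7.53 × 2.65^1.52 = 33.12 m³/s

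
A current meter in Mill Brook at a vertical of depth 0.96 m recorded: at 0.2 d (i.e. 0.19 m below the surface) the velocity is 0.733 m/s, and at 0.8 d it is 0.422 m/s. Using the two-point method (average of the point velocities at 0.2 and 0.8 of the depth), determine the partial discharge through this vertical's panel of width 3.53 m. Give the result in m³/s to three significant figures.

v̄ = (0.733 + 0.422) / 2 = 0.5775 m/s
q = v̄ × d × w = 0.5775 × 0.96 × 3.53 = 1.957 m³/s

1.96 m³/s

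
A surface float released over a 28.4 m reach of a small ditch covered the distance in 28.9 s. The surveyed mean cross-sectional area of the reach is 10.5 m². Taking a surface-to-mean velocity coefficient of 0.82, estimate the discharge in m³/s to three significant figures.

8.46 m³/s

v_surface = L / t̄ = 28.4 / 28.9 = 0.9827 m/s
v_mean = 0.82 × 0.9827 = 0.8058 m/s
Q = A × v_mean = 10.5 × 0.8058 = 8.461 m³/s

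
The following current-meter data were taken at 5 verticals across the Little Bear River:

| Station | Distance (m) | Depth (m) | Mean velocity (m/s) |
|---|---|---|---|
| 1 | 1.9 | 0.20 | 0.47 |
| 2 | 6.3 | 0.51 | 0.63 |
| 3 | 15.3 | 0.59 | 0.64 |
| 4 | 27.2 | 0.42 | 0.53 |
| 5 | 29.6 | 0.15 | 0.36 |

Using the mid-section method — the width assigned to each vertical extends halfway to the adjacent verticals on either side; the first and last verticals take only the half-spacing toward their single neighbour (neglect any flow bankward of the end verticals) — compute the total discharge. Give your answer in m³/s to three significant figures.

7.96 m³/s

w_1 = (6.3 − 1.9)/2 = 2.2 m; q_1 = 0.47 × 0.20 × 2.2 = 0.2068 m³/s
w_2 = (15.3 − 1.9)/2 = 6.7 m; q_2 = 0.63 × 0.51 × 6.7 = 2.153 m³/s
w_3 = (27.2 − 6.3)/2 = 10.45 m; q_3 = 0.64 × 0.59 × 10.45 = 3.946 m³/s
w_4 = (29.6 − 15.3)/2 = 7.15 m; q_4 = 0.53 × 0.42 × 7.15 = 1.592 m³/s
w_5 = (29.6 − 27.2)/2 = 1.2 m; q_5 = 0.36 × 0.15 × 1.2 = 0.06480 m³/s
Q = Σ qᵢ = 7.962 m³/s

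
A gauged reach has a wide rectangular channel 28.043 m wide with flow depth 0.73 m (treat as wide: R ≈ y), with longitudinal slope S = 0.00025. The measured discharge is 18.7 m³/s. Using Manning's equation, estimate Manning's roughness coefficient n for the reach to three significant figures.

0.0140

A = b·y = 28.043 × 0.73 = 20.47 m²
Wide channel: R ≈ y = 0.73 m
n = (1/Q)·A·R^(2/3)·S^(1/2) = (1/18.7) × 20.47 × 0.8107 × 0.01581 = 0.01403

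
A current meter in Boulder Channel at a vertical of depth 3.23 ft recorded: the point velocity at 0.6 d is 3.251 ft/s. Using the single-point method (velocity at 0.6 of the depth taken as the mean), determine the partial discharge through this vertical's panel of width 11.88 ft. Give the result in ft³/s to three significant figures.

v̄ = v₀.₆ = 3.251 ft/s
q = v̄ × d × w = 3.251 × 3.23 × 11.88 = 124.7 ft³/s

125 ft³/s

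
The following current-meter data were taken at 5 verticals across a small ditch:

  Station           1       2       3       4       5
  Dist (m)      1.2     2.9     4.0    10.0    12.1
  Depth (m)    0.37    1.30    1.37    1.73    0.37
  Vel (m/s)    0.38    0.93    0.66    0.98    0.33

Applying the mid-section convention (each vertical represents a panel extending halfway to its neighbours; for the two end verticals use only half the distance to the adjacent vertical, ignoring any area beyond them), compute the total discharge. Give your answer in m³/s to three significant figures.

w_1 = (2.9 − 1.2)/2 = 0.85 m; q_1 = 0.38 × 0.37 × 0.85 = 0.1195 m³/s
w_2 = (4.0 − 1.2)/2 = 1.4 m; q_2 = 0.93 × 1.30 × 1.4 = 1.693 m³/s
w_3 = (10.0 − 2.9)/2 = 3.55 m; q_3 = 0.66 × 1.37 × 3.55 = 3.210 m³/s
w_4 = (12.1 − 4.0)/2 = 4.05 m; q_4 = 0.98 × 1.73 × 4.05 = 6.866 m³/s
w_5 = (12.1 − 10.0)/2 = 1.05 m; q_5 = 0.33 × 0.37 × 1.05 = 0.1282 m³/s
Q = Σ qᵢ = 12.02 m³/s

12.0 m³/s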